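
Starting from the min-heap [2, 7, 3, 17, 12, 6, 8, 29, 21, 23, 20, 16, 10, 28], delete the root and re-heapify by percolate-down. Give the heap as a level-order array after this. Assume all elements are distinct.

[3, 7, 6, 17, 12, 10, 8, 29, 21, 23, 20, 16, 28]

remove root 2; move last element 28 to root → [28, 7, 3, 17, 12, 6, 8, 29, 21, 23, 20, 16, 10]
28 vs smaller child 3 at index 2, swap → [3, 7, 28, 17, 12, 6, 8, 29, 21, 23, 20, 16, 10]
28 vs smaller child 6 at index 5, swap → [3, 7, 6, 17, 12, 28, 8, 29, 21, 23, 20, 16, 10]
28 vs smaller child 10 at index 12, swap → [3, 7, 6, 17, 12, 10, 8, 29, 21, 23, 20, 16, 28]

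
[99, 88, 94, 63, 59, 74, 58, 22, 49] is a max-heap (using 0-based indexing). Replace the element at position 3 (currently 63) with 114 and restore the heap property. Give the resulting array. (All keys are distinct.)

[114, 99, 94, 88, 59, 74, 58, 22, 49]

set index 3 from 63 to 114 → [99, 88, 94, 114, 59, 74, 58, 22, 49]
114 > parent 88 at index 1, swap → [99, 114, 94, 88, 59, 74, 58, 22, 49]
114 > parent 99 at index 0, swap → [114, 99, 94, 88, 59, 74, 58, 22, 49]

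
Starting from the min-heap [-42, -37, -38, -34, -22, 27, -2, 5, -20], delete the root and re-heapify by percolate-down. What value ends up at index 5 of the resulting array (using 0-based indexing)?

27

remove root -42; move last element -20 to root → [-20, -37, -38, -34, -22, 27, -2, 5]
-20 vs smaller child -38 at index 2, swap → [-38, -37, -20, -34, -22, 27, -2, 5]
resulting array: [-38, -37, -20, -34, -22, 27, -2, 5]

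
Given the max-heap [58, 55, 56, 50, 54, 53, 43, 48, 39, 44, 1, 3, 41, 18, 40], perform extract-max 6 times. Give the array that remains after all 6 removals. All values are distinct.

[48, 44, 43, 40, 18, 41, 3, 1, 39]

extract-max #1 returns 58:
  remove root 58; move last element 40 to root → [40, 55, 56, 50, 54, 53, 43, 48, 39, 44, 1, 3, 41, 18]
  40 vs larger child 56 at index 2, swap → [56, 55, 40, 50, 54, 53, 43, 48, 39, 44, 1, 3, 41, 18]
  40 vs larger child 53 at index 5, swap → [56, 55, 53, 50, 54, 40, 43, 48, 39, 44, 1, 3, 41, 18]
  40 vs larger child 41 at index 12, swap → [56, 55, 53, 50, 54, 41, 43, 48, 39, 44, 1, 3, 40, 18]
extract-max #2 returns 56:
  remove root 56; move last element 18 to root → [18, 55, 53, 50, 54, 41, 43, 48, 39, 44, 1, 3, 40]
  18 vs larger child 55 at index 1, swap → [55, 18, 53, 50, 54, 41, 43, 48, 39, 44, 1, 3, 40]
  18 vs larger child 54 at index 4, swap → [55, 54, 53, 50, 18, 41, 43, 48, 39, 44, 1, 3, 40]
  18 vs larger child 44 at index 9, swap → [55, 54, 53, 50, 44, 41, 43, 48, 39, 18, 1, 3, 40]
extract-max #3 returns 55:
  remove root 55; move last element 40 to root → [40, 54, 53, 50, 44, 41, 43, 48, 39, 18, 1, 3]
  40 vs larger child 54 at index 1, swap → [54, 40, 53, 50, 44, 41, 43, 48, 39, 18, 1, 3]
  40 vs larger child 50 at index 3, swap → [54, 50, 53, 40, 44, 41, 43, 48, 39, 18, 1, 3]
  40 vs larger child 48 at index 7, swap → [54, 50, 53, 48, 44, 41, 43, 40, 39, 18, 1, 3]
extract-max #4 returns 54:
  remove root 54; move last element 3 to root → [3, 50, 53, 48, 44, 41, 43, 40, 39, 18, 1]
  3 vs larger child 53 at index 2, swap → [53, 50, 3, 48, 44, 41, 43, 40, 39, 18, 1]
  3 vs larger child 43 at index 6, swap → [53, 50, 43, 48, 44, 41, 3, 40, 39, 18, 1]
extract-max #5 returns 53:
  remove root 53; move last element 1 to root → [1, 50, 43, 48, 44, 41, 3, 40, 39, 18]
  1 vs larger child 50 at index 1, swap → [50, 1, 43, 48, 44, 41, 3, 40, 39, 18]
  1 vs larger child 48 at index 3, swap → [50, 48, 43, 1, 44, 41, 3, 40, 39, 18]
  1 vs larger child 40 at index 7, swap → [50, 48, 43, 40, 44, 41, 3, 1, 39, 18]
extract-max #6 returns 50:
  remove root 50; move last element 18 to root → [18, 48, 43, 40, 44, 41, 3, 1, 39]
  18 vs larger child 48 at index 1, swap → [48, 18, 43, 40, 44, 41, 3, 1, 39]
  18 vs larger child 44 at index 4, swap → [48, 44, 43, 40, 18, 41, 3, 1, 39]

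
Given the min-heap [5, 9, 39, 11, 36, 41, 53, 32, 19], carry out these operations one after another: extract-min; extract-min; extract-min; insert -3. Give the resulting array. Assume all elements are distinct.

[-3, 32, 19, 53, 36, 41, 39]

extract-min → returns 5:
  remove root 5; move last element 19 to root → [19, 9, 39, 11, 36, 41, 53, 32]
  19 vs smaller child 9 at index 1, swap → [9, 19, 39, 11, 36, 41, 53, 32]
  19 vs smaller child 11 at index 3, swap → [9, 11, 39, 19, 36, 41, 53, 32]
extract-min → returns 9:
  remove root 9; move last element 32 to root → [32, 11, 39, 19, 36, 41, 53]
  32 vs smaller child 11 at index 1, swap → [11, 32, 39, 19, 36, 41, 53]
  32 vs smaller child 19 at index 3, swap → [11, 19, 39, 32, 36, 41, 53]
extract-min → returns 11:
  remove root 11; move last element 53 to root → [53, 19, 39, 32, 36, 41]
  53 vs smaller child 19 at index 1, swap → [19, 53, 39, 32, 36, 41]
  53 vs smaller child 32 at index 3, swap → [19, 32, 39, 53, 36, 41]
insert -3:
  append -3 at index 6 → [19, 32, 39, 53, 36, 41, -3]
  -3 < parent 39 at index 2, swap → [19, 32, -3, 53, 36, 41, 39]
  -3 < parent 19 at index 0, swap → [-3, 32, 19, 53, 36, 41, 39]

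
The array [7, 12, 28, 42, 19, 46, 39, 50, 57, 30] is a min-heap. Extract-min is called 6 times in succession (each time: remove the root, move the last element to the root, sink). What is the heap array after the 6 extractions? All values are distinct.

[42, 50, 46, 57]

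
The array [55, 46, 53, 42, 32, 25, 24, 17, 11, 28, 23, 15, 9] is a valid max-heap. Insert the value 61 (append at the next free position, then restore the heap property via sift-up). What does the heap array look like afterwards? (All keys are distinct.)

[61, 46, 55, 42, 32, 25, 53, 17, 11, 28, 23, 15, 9, 24]

append 61 at index 13 → [55, 46, 53, 42, 32, 25, 24, 17, 11, 28, 23, 15, 9, 61]
61 > parent 24 at index 6, swap → [55, 46, 53, 42, 32, 25, 61, 17, 11, 28, 23, 15, 9, 24]
61 > parent 53 at index 2, swap → [55, 46, 61, 42, 32, 25, 53, 17, 11, 28, 23, 15, 9, 24]
61 > parent 55 at index 0, swap → [61, 46, 55, 42, 32, 25, 53, 17, 11, 28, 23, 15, 9, 24]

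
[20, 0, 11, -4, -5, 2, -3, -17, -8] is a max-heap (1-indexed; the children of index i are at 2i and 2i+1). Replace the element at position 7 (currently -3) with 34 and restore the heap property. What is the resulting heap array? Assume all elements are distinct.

[34, 0, 20, -4, -5, 2, 11, -17, -8]

set index 7 from -3 to 34 → [20, 0, 11, -4, -5, 2, 34, -17, -8]
34 > parent 11 at index 3, swap → [20, 0, 34, -4, -5, 2, 11, -17, -8]
34 > parent 20 at index 1, swap → [34, 0, 20, -4, -5, 2, 11, -17, -8]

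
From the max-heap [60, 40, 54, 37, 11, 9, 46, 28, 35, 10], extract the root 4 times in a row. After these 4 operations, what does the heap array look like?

[37, 28, 35, 10, 11, 9]

extract-max #1 returns 60:
  remove root 60; move last element 10 to root → [10, 40, 54, 37, 11, 9, 46, 28, 35]
  10 vs larger child 54 at index 2, swap → [54, 40, 10, 37, 11, 9, 46, 28, 35]
  10 vs larger child 46 at index 6, swap → [54, 40, 46, 37, 11, 9, 10, 28, 35]
extract-max #2 returns 54:
  remove root 54; move last element 35 to root → [35, 40, 46, 37, 11, 9, 10, 28]
  35 vs larger child 46 at index 2, swap → [46, 40, 35, 37, 11, 9, 10, 28]
extract-max #3 returns 46:
  remove root 46; move last element 28 to root → [28, 40, 35, 37, 11, 9, 10]
  28 vs larger child 40 at index 1, swap → [40, 28, 35, 37, 11, 9, 10]
  28 vs larger child 37 at index 3, swap → [40, 37, 35, 28, 11, 9, 10]
extract-max #4 returns 40:
  remove root 40; move last element 10 to root → [10, 37, 35, 28, 11, 9]
  10 vs larger child 37 at index 1, swap → [37, 10, 35, 28, 11, 9]
  10 vs larger child 28 at index 3, swap → [37, 28, 35, 10, 11, 9]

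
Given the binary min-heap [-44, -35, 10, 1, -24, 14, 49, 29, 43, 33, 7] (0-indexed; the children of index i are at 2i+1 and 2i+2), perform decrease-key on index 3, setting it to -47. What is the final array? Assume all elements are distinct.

set index 3 from 1 to -47 → [-44, -35, 10, -47, -24, 14, 49, 29, 43, 33, 7]
-47 < parent -35 at index 1, swap → [-44, -47, 10, -35, -24, 14, 49, 29, 43, 33, 7]
-47 < parent -44 at index 0, swap → [-47, -44, 10, -35, -24, 14, 49, 29, 43, 33, 7]

[-47, -44, 10, -35, -24, 14, 49, 29, 43, 33, 7]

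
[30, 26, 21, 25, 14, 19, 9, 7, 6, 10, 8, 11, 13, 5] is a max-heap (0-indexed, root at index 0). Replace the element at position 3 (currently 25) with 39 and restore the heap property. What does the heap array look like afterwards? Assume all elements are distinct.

[39, 30, 21, 26, 14, 19, 9, 7, 6, 10, 8, 11, 13, 5]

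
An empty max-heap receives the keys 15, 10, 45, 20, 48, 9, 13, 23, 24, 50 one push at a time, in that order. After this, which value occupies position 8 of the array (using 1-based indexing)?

10

Insert 15:
  append 15 at index 1 → [15] (no swap needed)
Insert 10:
  append 10 at index 2 → [15, 10] (no swap needed)
Insert 45:
  append 45 at index 3 → [15, 10, 45]
  45 > parent 15 at index 1, swap → [45, 10, 15]
Insert 20:
  append 20 at index 4 → [45, 10, 15, 20]
  20 > parent 10 at index 2, swap → [45, 20, 15, 10]
Insert 48:
  append 48 at index 5 → [45, 20, 15, 10, 48]
  48 > parent 20 at index 2, swap → [45, 48, 15, 10, 20]
  48 > parent 45 at index 1, swap → [48, 45, 15, 10, 20]
Insert 9:
  append 9 at index 6 → [48, 45, 15, 10, 20, 9] (no swap needed)
Insert 13:
  append 13 at index 7 → [48, 45, 15, 10, 20, 9, 13] (no swap needed)
Insert 23:
  append 23 at index 8 → [48, 45, 15, 10, 20, 9, 13, 23]
  23 > parent 10 at index 4, swap → [48, 45, 15, 23, 20, 9, 13, 10]
Insert 24:
  append 24 at index 9 → [48, 45, 15, 23, 20, 9, 13, 10, 24]
  24 > parent 23 at index 4, swap → [48, 45, 15, 24, 20, 9, 13, 10, 23]
Insert 50:
  append 50 at index 10 → [48, 45, 15, 24, 20, 9, 13, 10, 23, 50]
  50 > parent 20 at index 5, swap → [48, 45, 15, 24, 50, 9, 13, 10, 23, 20]
  50 > parent 45 at index 2, swap → [48, 50, 15, 24, 45, 9, 13, 10, 23, 20]
  50 > parent 48 at index 1, swap → [50, 48, 15, 24, 45, 9, 13, 10, 23, 20]
resulting array: [50, 48, 15, 24, 45, 9, 13, 10, 23, 20]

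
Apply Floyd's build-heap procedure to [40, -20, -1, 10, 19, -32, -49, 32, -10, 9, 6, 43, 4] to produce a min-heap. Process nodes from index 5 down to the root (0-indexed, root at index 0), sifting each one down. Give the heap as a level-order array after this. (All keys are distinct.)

[-49, -20, -32, -10, 6, 4, -1, 32, 10, 9, 19, 43, 40]

sift down from index 5: already satisfies heap property
sift down from index 4:
  19 vs smaller child 6 at index 10, swap → [40, -20, -1, 10, 6, -32, -49, 32, -10, 9, 19, 43, 4]
sift down from index 3:
  10 vs smaller child -10 at index 8, swap → [40, -20, -1, -10, 6, -32, -49, 32, 10, 9, 19, 43, 4]
sift down from index 2:
  -1 vs smaller child -49 at index 6, swap → [40, -20, -49, -10, 6, -32, -1, 32, 10, 9, 19, 43, 4]
sift down from index 1: already satisfies heap property
sift down from index 0:
  40 vs smaller child -49 at index 2, swap → [-49, -20, 40, -10, 6, -32, -1, 32, 10, 9, 19, 43, 4]
  40 vs smaller child -32 at index 5, swap → [-49, -20, -32, -10, 6, 40, -1, 32, 10, 9, 19, 43, 4]
  40 vs smaller child 4 at index 12, swap → [-49, -20, -32, -10, 6, 4, -1, 32, 10, 9, 19, 43, 40]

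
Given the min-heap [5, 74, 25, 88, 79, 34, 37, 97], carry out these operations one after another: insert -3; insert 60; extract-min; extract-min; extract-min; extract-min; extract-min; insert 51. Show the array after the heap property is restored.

insert -3:
  append -3 at index 8 → [5, 74, 25, 88, 79, 34, 37, 97, -3]
  -3 < parent 88 at index 3, swap → [5, 74, 25, -3, 79, 34, 37, 97, 88]
  -3 < parent 74 at index 1, swap → [5, -3, 25, 74, 79, 34, 37, 97, 88]
  -3 < parent 5 at index 0, swap → [-3, 5, 25, 74, 79, 34, 37, 97, 88]
insert 60:
  append 60 at index 9 → [-3, 5, 25, 74, 79, 34, 37, 97, 88, 60]
  60 < parent 79 at index 4, swap → [-3, 5, 25, 74, 60, 34, 37, 97, 88, 79]
extract-min → returns -3:
  remove root -3; move last element 79 to root → [79, 5, 25, 74, 60, 34, 37, 97, 88]
  79 vs smaller child 5 at index 1, swap → [5, 79, 25, 74, 60, 34, 37, 97, 88]
  79 vs smaller child 60 at index 4, swap → [5, 60, 25, 74, 79, 34, 37, 97, 88]
extract-min → returns 5:
  remove root 5; move last element 88 to root → [88, 60, 25, 74, 79, 34, 37, 97]
  88 vs smaller child 25 at index 2, swap → [25, 60, 88, 74, 79, 34, 37, 97]
  88 vs smaller child 34 at index 5, swap → [25, 60, 34, 74, 79, 88, 37, 97]
extract-min → returns 25:
  remove root 25; move last element 97 to root → [97, 60, 34, 74, 79, 88, 37]
  97 vs smaller child 34 at index 2, swap → [34, 60, 97, 74, 79, 88, 37]
  97 vs smaller child 37 at index 6, swap → [34, 60, 37, 74, 79, 88, 97]
extract-min → returns 34:
  remove root 34; move last element 97 to root → [97, 60, 37, 74, 79, 88]
  97 vs smaller child 37 at index 2, swap → [37, 60, 97, 74, 79, 88]
  97 vs only child 88 at index 5, swap → [37, 60, 88, 74, 79, 97]
extract-min → returns 37:
  remove root 37; move last element 97 to root → [97, 60, 88, 74, 79]
  97 vs smaller child 60 at index 1, swap → [60, 97, 88, 74, 79]
  97 vs smaller child 74 at index 3, swap → [60, 74, 88, 97, 79]
insert 51:
  append 51 at index 5 → [60, 74, 88, 97, 79, 51]
  51 < parent 88 at index 2, swap → [60, 74, 51, 97, 79, 88]
  51 < parent 60 at index 0, swap → [51, 74, 60, 97, 79, 88]

[51, 74, 60, 97, 79, 88]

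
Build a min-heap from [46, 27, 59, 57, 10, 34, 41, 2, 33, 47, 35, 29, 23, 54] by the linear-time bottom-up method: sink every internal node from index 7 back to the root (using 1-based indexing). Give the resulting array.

sift down from index 7: already satisfies heap property
sift down from index 6:
  34 vs smaller child 23 at index 13, swap → [46, 27, 59, 57, 10, 23, 41, 2, 33, 47, 35, 29, 34, 54]
sift down from index 5: already satisfies heap property
sift down from index 4:
  57 vs smaller child 2 at index 8, swap → [46, 27, 59, 2, 10, 23, 41, 57, 33, 47, 35, 29, 34, 54]
sift down from index 3:
  59 vs smaller child 23 at index 6, swap → [46, 27, 23, 2, 10, 59, 41, 57, 33, 47, 35, 29, 34, 54]
  59 vs smaller child 29 at index 12, swap → [46, 27, 23, 2, 10, 29, 41, 57, 33, 47, 35, 59, 34, 54]
sift down from index 2:
  27 vs smaller child 2 at index 4, swap → [46, 2, 23, 27, 10, 29, 41, 57, 33, 47, 35, 59, 34, 54]
sift down from index 1:
  46 vs smaller child 2 at index 2, swap → [2, 46, 23, 27, 10, 29, 41, 57, 33, 47, 35, 59, 34, 54]
  46 vs smaller child 10 at index 5, swap → [2, 10, 23, 27, 46, 29, 41, 57, 33, 47, 35, 59, 34, 54]
  46 vs smaller child 35 at index 11, swap → [2, 10, 23, 27, 35, 29, 41, 57, 33, 47, 46, 59, 34, 54]

[2, 10, 23, 27, 35, 29, 41, 57, 33, 47, 46, 59, 34, 54]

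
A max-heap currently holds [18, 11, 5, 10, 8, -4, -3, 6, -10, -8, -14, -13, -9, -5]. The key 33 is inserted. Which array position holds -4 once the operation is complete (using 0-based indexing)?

5

append 33 at index 14 → [18, 11, 5, 10, 8, -4, -3, 6, -10, -8, -14, -13, -9, -5, 33]
33 > parent -3 at index 6, swap → [18, 11, 5, 10, 8, -4, 33, 6, -10, -8, -14, -13, -9, -5, -3]
33 > parent 5 at index 2, swap → [18, 11, 33, 10, 8, -4, 5, 6, -10, -8, -14, -13, -9, -5, -3]
33 > parent 18 at index 0, swap → [33, 11, 18, 10, 8, -4, 5, 6, -10, -8, -14, -13, -9, -5, -3]
resulting array: [33, 11, 18, 10, 8, -4, 5, 6, -10, -8, -14, -13, -9, -5, -3]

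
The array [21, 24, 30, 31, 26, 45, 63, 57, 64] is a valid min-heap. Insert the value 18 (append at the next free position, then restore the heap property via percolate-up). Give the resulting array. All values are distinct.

[18, 21, 30, 31, 24, 45, 63, 57, 64, 26]

append 18 at index 9 → [21, 24, 30, 31, 26, 45, 63, 57, 64, 18]
18 < parent 26 at index 4, swap → [21, 24, 30, 31, 18, 45, 63, 57, 64, 26]
18 < parent 24 at index 1, swap → [21, 18, 30, 31, 24, 45, 63, 57, 64, 26]
18 < parent 21 at index 0, swap → [18, 21, 30, 31, 24, 45, 63, 57, 64, 26]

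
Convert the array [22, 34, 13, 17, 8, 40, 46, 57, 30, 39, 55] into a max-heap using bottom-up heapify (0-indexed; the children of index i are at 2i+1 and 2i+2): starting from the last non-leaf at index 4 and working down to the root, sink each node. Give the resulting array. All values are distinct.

[57, 55, 46, 34, 39, 40, 13, 17, 30, 22, 8]

sift down from index 4:
  8 vs larger child 55 at index 10, swap → [22, 34, 13, 17, 55, 40, 46, 57, 30, 39, 8]
sift down from index 3:
  17 vs larger child 57 at index 7, swap → [22, 34, 13, 57, 55, 40, 46, 17, 30, 39, 8]
sift down from index 2:
  13 vs larger child 46 at index 6, swap → [22, 34, 46, 57, 55, 40, 13, 17, 30, 39, 8]
sift down from index 1:
  34 vs larger child 57 at index 3, swap → [22, 57, 46, 34, 55, 40, 13, 17, 30, 39, 8]
sift down from index 0:
  22 vs larger child 57 at index 1, swap → [57, 22, 46, 34, 55, 40, 13, 17, 30, 39, 8]
  22 vs larger child 55 at index 4, swap → [57, 55, 46, 34, 22, 40, 13, 17, 30, 39, 8]
  22 vs larger child 39 at index 9, swap → [57, 55, 46, 34, 39, 40, 13, 17, 30, 22, 8]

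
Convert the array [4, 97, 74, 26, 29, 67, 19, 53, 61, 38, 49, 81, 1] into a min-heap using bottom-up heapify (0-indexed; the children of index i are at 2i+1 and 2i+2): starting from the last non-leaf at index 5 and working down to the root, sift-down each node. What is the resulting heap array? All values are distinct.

[1, 26, 4, 53, 29, 67, 19, 97, 61, 38, 49, 81, 74]

sift down from index 5:
  67 vs smaller child 1 at index 12, swap → [4, 97, 74, 26, 29, 1, 19, 53, 61, 38, 49, 81, 67]
sift down from index 4: already satisfies heap property
sift down from index 3: already satisfies heap property
sift down from index 2:
  74 vs smaller child 1 at index 5, swap → [4, 97, 1, 26, 29, 74, 19, 53, 61, 38, 49, 81, 67]
  74 vs smaller child 67 at index 12, swap → [4, 97, 1, 26, 29, 67, 19, 53, 61, 38, 49, 81, 74]
sift down from index 1:
  97 vs smaller child 26 at index 3, swap → [4, 26, 1, 97, 29, 67, 19, 53, 61, 38, 49, 81, 74]
  97 vs smaller child 53 at index 7, swap → [4, 26, 1, 53, 29, 67, 19, 97, 61, 38, 49, 81, 74]
sift down from index 0:
  4 vs smaller child 1 at index 2, swap → [1, 26, 4, 53, 29, 67, 19, 97, 61, 38, 49, 81, 74]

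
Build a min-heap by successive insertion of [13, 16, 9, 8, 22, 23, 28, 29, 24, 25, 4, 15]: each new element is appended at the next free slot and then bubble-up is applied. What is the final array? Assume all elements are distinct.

[4, 8, 13, 16, 9, 15, 28, 29, 24, 25, 22, 23]

Insert 13:
  append 13 at index 0 → [13] (no swap needed)
Insert 16:
  append 16 at index 1 → [13, 16] (no swap needed)
Insert 9:
  append 9 at index 2 → [13, 16, 9]
  9 < parent 13 at index 0, swap → [9, 16, 13]
Insert 8:
  append 8 at index 3 → [9, 16, 13, 8]
  8 < parent 16 at index 1, swap → [9, 8, 13, 16]
  8 < parent 9 at index 0, swap → [8, 9, 13, 16]
Insert 22:
  append 22 at index 4 → [8, 9, 13, 16, 22] (no swap needed)
Insert 23:
  append 23 at index 5 → [8, 9, 13, 16, 22, 23] (no swap needed)
Insert 28:
  append 28 at index 6 → [8, 9, 13, 16, 22, 23, 28] (no swap needed)
Insert 29:
  append 29 at index 7 → [8, 9, 13, 16, 22, 23, 28, 29] (no swap needed)
Insert 24:
  append 24 at index 8 → [8, 9, 13, 16, 22, 23, 28, 29, 24] (no swap needed)
Insert 25:
  append 25 at index 9 → [8, 9, 13, 16, 22, 23, 28, 29, 24, 25] (no swap needed)
Insert 4:
  append 4 at index 10 → [8, 9, 13, 16, 22, 23, 28, 29, 24, 25, 4]
  4 < parent 22 at index 4, swap → [8, 9, 13, 16, 4, 23, 28, 29, 24, 25, 22]
  4 < parent 9 at index 1, swap → [8, 4, 13, 16, 9, 23, 28, 29, 24, 25, 22]
  4 < parent 8 at index 0, swap → [4, 8, 13, 16, 9, 23, 28, 29, 24, 25, 22]
Insert 15:
  append 15 at index 11 → [4, 8, 13, 16, 9, 23, 28, 29, 24, 25, 22, 15]
  15 < parent 23 at index 5, swap → [4, 8, 13, 16, 9, 15, 28, 29, 24, 25, 22, 23]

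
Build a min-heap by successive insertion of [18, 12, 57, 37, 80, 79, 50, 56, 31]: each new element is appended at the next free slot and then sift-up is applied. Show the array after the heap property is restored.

[12, 18, 50, 31, 80, 79, 57, 56, 37]

Insert 18:
  append 18 at index 0 → [18] (no swap needed)
Insert 12:
  append 12 at index 1 → [18, 12]
  12 < parent 18 at index 0, swap → [12, 18]
Insert 57:
  append 57 at index 2 → [12, 18, 57] (no swap needed)
Insert 37:
  append 37 at index 3 → [12, 18, 57, 37] (no swap needed)
Insert 80:
  append 80 at index 4 → [12, 18, 57, 37, 80] (no swap needed)
Insert 79:
  append 79 at index 5 → [12, 18, 57, 37, 80, 79] (no swap needed)
Insert 50:
  append 50 at index 6 → [12, 18, 57, 37, 80, 79, 50]
  50 < parent 57 at index 2, swap → [12, 18, 50, 37, 80, 79, 57]
Insert 56:
  append 56 at index 7 → [12, 18, 50, 37, 80, 79, 57, 56] (no swap needed)
Insert 31:
  append 31 at index 8 → [12, 18, 50, 37, 80, 79, 57, 56, 31]
  31 < parent 37 at index 3, swap → [12, 18, 50, 31, 80, 79, 57, 56, 37]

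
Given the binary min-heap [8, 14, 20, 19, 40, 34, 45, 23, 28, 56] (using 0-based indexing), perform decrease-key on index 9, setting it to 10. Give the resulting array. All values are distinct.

set index 9 from 56 to 10 → [8, 14, 20, 19, 40, 34, 45, 23, 28, 10]
10 < parent 40 at index 4, swap → [8, 14, 20, 19, 10, 34, 45, 23, 28, 40]
10 < parent 14 at index 1, swap → [8, 10, 20, 19, 14, 34, 45, 23, 28, 40]

[8, 10, 20, 19, 14, 34, 45, 23, 28, 40]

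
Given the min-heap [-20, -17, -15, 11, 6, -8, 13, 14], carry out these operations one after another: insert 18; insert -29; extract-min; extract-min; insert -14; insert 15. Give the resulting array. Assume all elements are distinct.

insert 18:
  append 18 at index 8 → [-20, -17, -15, 11, 6, -8, 13, 14, 18] (no swap needed)
insert -29:
  append -29 at index 9 → [-20, -17, -15, 11, 6, -8, 13, 14, 18, -29]
  -29 < parent 6 at index 4, swap → [-20, -17, -15, 11, -29, -8, 13, 14, 18, 6]
  -29 < parent -17 at index 1, swap → [-20, -29, -15, 11, -17, -8, 13, 14, 18, 6]
  -29 < parent -20 at index 0, swap → [-29, -20, -15, 11, -17, -8, 13, 14, 18, 6]
extract-min → returns -29:
  remove root -29; move last element 6 to root → [6, -20, -15, 11, -17, -8, 13, 14, 18]
  6 vs smaller child -20 at index 1, swap → [-20, 6, -15, 11, -17, -8, 13, 14, 18]
  6 vs smaller child -17 at index 4, swap → [-20, -17, -15, 11, 6, -8, 13, 14, 18]
extract-min → returns -20:
  remove root -20; move last element 18 to root → [18, -17, -15, 11, 6, -8, 13, 14]
  18 vs smaller child -17 at index 1, swap → [-17, 18, -15, 11, 6, -8, 13, 14]
  18 vs smaller child 6 at index 4, swap → [-17, 6, -15, 11, 18, -8, 13, 14]
insert -14:
  append -14 at index 8 → [-17, 6, -15, 11, 18, -8, 13, 14, -14]
  -14 < parent 11 at index 3, swap → [-17, 6, -15, -14, 18, -8, 13, 14, 11]
  -14 < parent 6 at index 1, swap → [-17, -14, -15, 6, 18, -8, 13, 14, 11]
insert 15:
  append 15 at index 9 → [-17, -14, -15, 6, 18, -8, 13, 14, 11, 15]
  15 < parent 18 at index 4, swap → [-17, -14, -15, 6, 15, -8, 13, 14, 11, 18]

[-17, -14, -15, 6, 15, -8, 13, 14, 11, 18]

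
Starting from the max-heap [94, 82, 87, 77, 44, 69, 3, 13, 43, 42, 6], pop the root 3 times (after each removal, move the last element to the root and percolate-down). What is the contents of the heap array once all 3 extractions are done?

extract-max #1 returns 94:
  remove root 94; move last element 6 to root → [6, 82, 87, 77, 44, 69, 3, 13, 43, 42]
  6 vs larger child 87 at index 2, swap → [87, 82, 6, 77, 44, 69, 3, 13, 43, 42]
  6 vs larger child 69 at index 5, swap → [87, 82, 69, 77, 44, 6, 3, 13, 43, 42]
extract-max #2 returns 87:
  remove root 87; move last element 42 to root → [42, 82, 69, 77, 44, 6, 3, 13, 43]
  42 vs larger child 82 at index 1, swap → [82, 42, 69, 77, 44, 6, 3, 13, 43]
  42 vs larger child 77 at index 3, swap → [82, 77, 69, 42, 44, 6, 3, 13, 43]
  42 vs larger child 43 at index 8, swap → [82, 77, 69, 43, 44, 6, 3, 13, 42]
extract-max #3 returns 82:
  remove root 82; move last element 42 to root → [42, 77, 69, 43, 44, 6, 3, 13]
  42 vs larger child 77 at index 1, swap → [77, 42, 69, 43, 44, 6, 3, 13]
  42 vs larger child 44 at index 4, swap → [77, 44, 69, 43, 42, 6, 3, 13]

[77, 44, 69, 43, 42, 6, 3, 13]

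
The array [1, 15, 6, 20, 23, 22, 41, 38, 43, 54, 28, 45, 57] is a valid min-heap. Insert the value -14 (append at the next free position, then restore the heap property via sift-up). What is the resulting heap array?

append -14 at index 13 → [1, 15, 6, 20, 23, 22, 41, 38, 43, 54, 28, 45, 57, -14]
-14 < parent 41 at index 6, swap → [1, 15, 6, 20, 23, 22, -14, 38, 43, 54, 28, 45, 57, 41]
-14 < parent 6 at index 2, swap → [1, 15, -14, 20, 23, 22, 6, 38, 43, 54, 28, 45, 57, 41]
-14 < parent 1 at index 0, swap → [-14, 15, 1, 20, 23, 22, 6, 38, 43, 54, 28, 45, 57, 41]

[-14, 15, 1, 20, 23, 22, 6, 38, 43, 54, 28, 45, 57, 41]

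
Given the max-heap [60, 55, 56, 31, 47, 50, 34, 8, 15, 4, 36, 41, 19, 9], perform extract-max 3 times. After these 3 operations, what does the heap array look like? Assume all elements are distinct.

extract-max #1 returns 60:
  remove root 60; move last element 9 to root → [9, 55, 56, 31, 47, 50, 34, 8, 15, 4, 36, 41, 19]
  9 vs larger child 56 at index 2, swap → [56, 55, 9, 31, 47, 50, 34, 8, 15, 4, 36, 41, 19]
  9 vs larger child 50 at index 5, swap → [56, 55, 50, 31, 47, 9, 34, 8, 15, 4, 36, 41, 19]
  9 vs larger child 41 at index 11, swap → [56, 55, 50, 31, 47, 41, 34, 8, 15, 4, 36, 9, 19]
extract-max #2 returns 56:
  remove root 56; move last element 19 to root → [19, 55, 50, 31, 47, 41, 34, 8, 15, 4, 36, 9]
  19 vs larger child 55 at index 1, swap → [55, 19, 50, 31, 47, 41, 34, 8, 15, 4, 36, 9]
  19 vs larger child 47 at index 4, swap → [55, 47, 50, 31, 19, 41, 34, 8, 15, 4, 36, 9]
  19 vs larger child 36 at index 10, swap → [55, 47, 50, 31, 36, 41, 34, 8, 15, 4, 19, 9]
extract-max #3 returns 55:
  remove root 55; move last element 9 to root → [9, 47, 50, 31, 36, 41, 34, 8, 15, 4, 19]
  9 vs larger child 50 at index 2, swap → [50, 47, 9, 31, 36, 41, 34, 8, 15, 4, 19]
  9 vs larger child 41 at index 5, swap → [50, 47, 41, 31, 36, 9, 34, 8, 15, 4, 19]

[50, 47, 41, 31, 36, 9, 34, 8, 15, 4, 19]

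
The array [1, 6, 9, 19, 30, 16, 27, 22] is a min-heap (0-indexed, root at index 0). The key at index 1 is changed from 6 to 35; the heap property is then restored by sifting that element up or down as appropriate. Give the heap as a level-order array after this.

set index 1 from 6 to 35 → [1, 35, 9, 19, 30, 16, 27, 22]
35 vs smaller child 19 at index 3, swap → [1, 19, 9, 35, 30, 16, 27, 22]
35 vs only child 22 at index 7, swap → [1, 19, 9, 22, 30, 16, 27, 35]

[1, 19, 9, 22, 30, 16, 27, 35]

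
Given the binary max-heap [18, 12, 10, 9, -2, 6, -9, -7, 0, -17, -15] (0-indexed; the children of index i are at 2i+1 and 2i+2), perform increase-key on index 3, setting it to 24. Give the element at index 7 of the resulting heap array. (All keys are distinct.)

set index 3 from 9 to 24 → [18, 12, 10, 24, -2, 6, -9, -7, 0, -17, -15]
24 > parent 12 at index 1, swap → [18, 24, 10, 12, -2, 6, -9, -7, 0, -17, -15]
24 > parent 18 at index 0, swap → [24, 18, 10, 12, -2, 6, -9, -7, 0, -17, -15]
resulting array: [24, 18, 10, 12, -2, 6, -9, -7, 0, -17, -15]

-7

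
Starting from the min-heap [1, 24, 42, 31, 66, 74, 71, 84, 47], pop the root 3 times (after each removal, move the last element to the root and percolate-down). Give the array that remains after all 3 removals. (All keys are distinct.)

[42, 47, 71, 84, 66, 74]

extract-min #1 returns 1:
  remove root 1; move last element 47 to root → [47, 24, 42, 31, 66, 74, 71, 84]
  47 vs smaller child 24 at index 1, swap → [24, 47, 42, 31, 66, 74, 71, 84]
  47 vs smaller child 31 at index 3, swap → [24, 31, 42, 47, 66, 74, 71, 84]
extract-min #2 returns 24:
  remove root 24; move last element 84 to root → [84, 31, 42, 47, 66, 74, 71]
  84 vs smaller child 31 at index 1, swap → [31, 84, 42, 47, 66, 74, 71]
  84 vs smaller child 47 at index 3, swap → [31, 47, 42, 84, 66, 74, 71]
extract-min #3 returns 31:
  remove root 31; move last element 71 to root → [71, 47, 42, 84, 66, 74]
  71 vs smaller child 42 at index 2, swap → [42, 47, 71, 84, 66, 74]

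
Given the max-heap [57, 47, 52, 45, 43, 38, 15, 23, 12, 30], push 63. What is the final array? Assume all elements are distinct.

append 63 at index 10 → [57, 47, 52, 45, 43, 38, 15, 23, 12, 30, 63]
63 > parent 43 at index 4, swap → [57, 47, 52, 45, 63, 38, 15, 23, 12, 30, 43]
63 > parent 47 at index 1, swap → [57, 63, 52, 45, 47, 38, 15, 23, 12, 30, 43]
63 > parent 57 at index 0, swap → [63, 57, 52, 45, 47, 38, 15, 23, 12, 30, 43]

[63, 57, 52, 45, 47, 38, 15, 23, 12, 30, 43]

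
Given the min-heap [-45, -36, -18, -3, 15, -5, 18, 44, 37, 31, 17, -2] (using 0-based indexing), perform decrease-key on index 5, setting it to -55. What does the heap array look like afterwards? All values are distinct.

set index 5 from -5 to -55 → [-45, -36, -18, -3, 15, -55, 18, 44, 37, 31, 17, -2]
-55 < parent -18 at index 2, swap → [-45, -36, -55, -3, 15, -18, 18, 44, 37, 31, 17, -2]
-55 < parent -45 at index 0, swap → [-55, -36, -45, -3, 15, -18, 18, 44, 37, 31, 17, -2]

[-55, -36, -45, -3, 15, -18, 18, 44, 37, 31, 17, -2]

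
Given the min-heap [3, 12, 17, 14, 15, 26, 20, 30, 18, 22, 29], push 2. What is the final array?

[2, 12, 3, 14, 15, 17, 20, 30, 18, 22, 29, 26]

append 2 at index 11 → [3, 12, 17, 14, 15, 26, 20, 30, 18, 22, 29, 2]
2 < parent 26 at index 5, swap → [3, 12, 17, 14, 15, 2, 20, 30, 18, 22, 29, 26]
2 < parent 17 at index 2, swap → [3, 12, 2, 14, 15, 17, 20, 30, 18, 22, 29, 26]
2 < parent 3 at index 0, swap → [2, 12, 3, 14, 15, 17, 20, 30, 18, 22, 29, 26]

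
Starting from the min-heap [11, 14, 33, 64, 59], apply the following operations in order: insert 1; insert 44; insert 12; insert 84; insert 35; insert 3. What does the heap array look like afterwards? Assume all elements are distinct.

[1, 3, 11, 14, 12, 33, 44, 64, 84, 59, 35]

insert 1:
  append 1 at index 5 → [11, 14, 33, 64, 59, 1]
  1 < parent 33 at index 2, swap → [11, 14, 1, 64, 59, 33]
  1 < parent 11 at index 0, swap → [1, 14, 11, 64, 59, 33]
insert 44:
  append 44 at index 6 → [1, 14, 11, 64, 59, 33, 44] (no swap needed)
insert 12:
  append 12 at index 7 → [1, 14, 11, 64, 59, 33, 44, 12]
  12 < parent 64 at index 3, swap → [1, 14, 11, 12, 59, 33, 44, 64]
  12 < parent 14 at index 1, swap → [1, 12, 11, 14, 59, 33, 44, 64]
insert 84:
  append 84 at index 8 → [1, 12, 11, 14, 59, 33, 44, 64, 84] (no swap needed)
insert 35:
  append 35 at index 9 → [1, 12, 11, 14, 59, 33, 44, 64, 84, 35]
  35 < parent 59 at index 4, swap → [1, 12, 11, 14, 35, 33, 44, 64, 84, 59]
insert 3:
  append 3 at index 10 → [1, 12, 11, 14, 35, 33, 44, 64, 84, 59, 3]
  3 < parent 35 at index 4, swap → [1, 12, 11, 14, 3, 33, 44, 64, 84, 59, 35]
  3 < parent 12 at index 1, swap → [1, 3, 11, 14, 12, 33, 44, 64, 84, 59, 35]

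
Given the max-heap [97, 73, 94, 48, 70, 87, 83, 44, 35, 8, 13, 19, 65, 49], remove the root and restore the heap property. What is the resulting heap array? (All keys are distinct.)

[94, 73, 87, 48, 70, 65, 83, 44, 35, 8, 13, 19, 49]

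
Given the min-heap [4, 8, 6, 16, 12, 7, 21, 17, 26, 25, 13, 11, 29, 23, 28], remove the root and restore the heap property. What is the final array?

remove root 4; move last element 28 to root → [28, 8, 6, 16, 12, 7, 21, 17, 26, 25, 13, 11, 29, 23]
28 vs smaller child 6 at index 2, swap → [6, 8, 28, 16, 12, 7, 21, 17, 26, 25, 13, 11, 29, 23]
28 vs smaller child 7 at index 5, swap → [6, 8, 7, 16, 12, 28, 21, 17, 26, 25, 13, 11, 29, 23]
28 vs smaller child 11 at index 11, swap → [6, 8, 7, 16, 12, 11, 21, 17, 26, 25, 13, 28, 29, 23]

[6, 8, 7, 16, 12, 11, 21, 17, 26, 25, 13, 28, 29, 23]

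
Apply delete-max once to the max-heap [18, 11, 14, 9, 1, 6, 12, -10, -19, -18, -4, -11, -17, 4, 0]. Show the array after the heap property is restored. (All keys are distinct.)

remove root 18; move last element 0 to root → [0, 11, 14, 9, 1, 6, 12, -10, -19, -18, -4, -11, -17, 4]
0 vs larger child 14 at index 2, swap → [14, 11, 0, 9, 1, 6, 12, -10, -19, -18, -4, -11, -17, 4]
0 vs larger child 12 at index 6, swap → [14, 11, 12, 9, 1, 6, 0, -10, -19, -18, -4, -11, -17, 4]
0 vs only child 4 at index 13, swap → [14, 11, 12, 9, 1, 6, 4, -10, -19, -18, -4, -11, -17, 0]

[14, 11, 12, 9, 1, 6, 4, -10, -19, -18, -4, -11, -17, 0]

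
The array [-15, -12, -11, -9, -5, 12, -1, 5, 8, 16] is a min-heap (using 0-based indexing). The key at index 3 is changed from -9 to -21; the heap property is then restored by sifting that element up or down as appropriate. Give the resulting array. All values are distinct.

set index 3 from -9 to -21 → [-15, -12, -11, -21, -5, 12, -1, 5, 8, 16]
-21 < parent -12 at index 1, swap → [-15, -21, -11, -12, -5, 12, -1, 5, 8, 16]
-21 < parent -15 at index 0, swap → [-21, -15, -11, -12, -5, 12, -1, 5, 8, 16]

[-21, -15, -11, -12, -5, 12, -1, 5, 8, 16]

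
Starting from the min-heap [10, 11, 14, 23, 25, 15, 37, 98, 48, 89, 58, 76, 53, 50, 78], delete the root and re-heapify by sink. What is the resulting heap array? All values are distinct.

remove root 10; move last element 78 to root → [78, 11, 14, 23, 25, 15, 37, 98, 48, 89, 58, 76, 53, 50]
78 vs smaller child 11 at index 1, swap → [11, 78, 14, 23, 25, 15, 37, 98, 48, 89, 58, 76, 53, 50]
78 vs smaller child 23 at index 3, swap → [11, 23, 14, 78, 25, 15, 37, 98, 48, 89, 58, 76, 53, 50]
78 vs smaller child 48 at index 8, swap → [11, 23, 14, 48, 25, 15, 37, 98, 78, 89, 58, 76, 53, 50]

[11, 23, 14, 48, 25, 15, 37, 98, 78, 89, 58, 76, 53, 50]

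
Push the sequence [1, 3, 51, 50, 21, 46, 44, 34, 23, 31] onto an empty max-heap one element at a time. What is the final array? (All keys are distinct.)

[51, 50, 46, 34, 31, 3, 44, 1, 23, 21]

Insert 1:
  append 1 at index 0 → [1] (no swap needed)
Insert 3:
  append 3 at index 1 → [1, 3]
  3 > parent 1 at index 0, swap → [3, 1]
Insert 51:
  append 51 at index 2 → [3, 1, 51]
  51 > parent 3 at index 0, swap → [51, 1, 3]
Insert 50:
  append 50 at index 3 → [51, 1, 3, 50]
  50 > parent 1 at index 1, swap → [51, 50, 3, 1]
Insert 21:
  append 21 at index 4 → [51, 50, 3, 1, 21] (no swap needed)
Insert 46:
  append 46 at index 5 → [51, 50, 3, 1, 21, 46]
  46 > parent 3 at index 2, swap → [51, 50, 46, 1, 21, 3]
Insert 44:
  append 44 at index 6 → [51, 50, 46, 1, 21, 3, 44] (no swap needed)
Insert 34:
  append 34 at index 7 → [51, 50, 46, 1, 21, 3, 44, 34]
  34 > parent 1 at index 3, swap → [51, 50, 46, 34, 21, 3, 44, 1]
Insert 23:
  append 23 at index 8 → [51, 50, 46, 34, 21, 3, 44, 1, 23] (no swap needed)
Insert 31:
  append 31 at index 9 → [51, 50, 46, 34, 21, 3, 44, 1, 23, 31]
  31 > parent 21 at index 4, swap → [51, 50, 46, 34, 31, 3, 44, 1, 23, 21]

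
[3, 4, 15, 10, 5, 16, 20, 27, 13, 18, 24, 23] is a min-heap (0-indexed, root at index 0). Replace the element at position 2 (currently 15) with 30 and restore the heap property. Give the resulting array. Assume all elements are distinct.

set index 2 from 15 to 30 → [3, 4, 30, 10, 5, 16, 20, 27, 13, 18, 24, 23]
30 vs smaller child 16 at index 5, swap → [3, 4, 16, 10, 5, 30, 20, 27, 13, 18, 24, 23]
30 vs only child 23 at index 11, swap → [3, 4, 16, 10, 5, 23, 20, 27, 13, 18, 24, 30]

[3, 4, 16, 10, 5, 23, 20, 27, 13, 18, 24, 30]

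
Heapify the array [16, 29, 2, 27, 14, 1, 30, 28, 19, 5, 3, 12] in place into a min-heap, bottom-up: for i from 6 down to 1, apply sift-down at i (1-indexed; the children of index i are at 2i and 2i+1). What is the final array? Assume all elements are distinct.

[1, 3, 2, 19, 5, 12, 30, 28, 27, 29, 14, 16]

sift down from index 6: already satisfies heap property
sift down from index 5:
  14 vs smaller child 3 at index 11, swap → [16, 29, 2, 27, 3, 1, 30, 28, 19, 5, 14, 12]
sift down from index 4:
  27 vs smaller child 19 at index 9, swap → [16, 29, 2, 19, 3, 1, 30, 28, 27, 5, 14, 12]
sift down from index 3:
  2 vs smaller child 1 at index 6, swap → [16, 29, 1, 19, 3, 2, 30, 28, 27, 5, 14, 12]
sift down from index 2:
  29 vs smaller child 3 at index 5, swap → [16, 3, 1, 19, 29, 2, 30, 28, 27, 5, 14, 12]
  29 vs smaller child 5 at index 10, swap → [16, 3, 1, 19, 5, 2, 30, 28, 27, 29, 14, 12]
sift down from index 1:
  16 vs smaller child 1 at index 3, swap → [1, 3, 16, 19, 5, 2, 30, 28, 27, 29, 14, 12]
  16 vs smaller child 2 at index 6, swap → [1, 3, 2, 19, 5, 16, 30, 28, 27, 29, 14, 12]
  16 vs only child 12 at index 12, swap → [1, 3, 2, 19, 5, 12, 30, 28, 27, 29, 14, 16]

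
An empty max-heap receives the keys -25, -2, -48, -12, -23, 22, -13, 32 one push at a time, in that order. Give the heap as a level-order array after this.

Insert -25:
  append -25 at index 0 → [-25] (no swap needed)
Insert -2:
  append -2 at index 1 → [-25, -2]
  -2 > parent -25 at index 0, swap → [-2, -25]
Insert -48:
  append -48 at index 2 → [-2, -25, -48] (no swap needed)
Insert -12:
  append -12 at index 3 → [-2, -25, -48, -12]
  -12 > parent -25 at index 1, swap → [-2, -12, -48, -25]
Insert -23:
  append -23 at index 4 → [-2, -12, -48, -25, -23] (no swap needed)
Insert 22:
  append 22 at index 5 → [-2, -12, -48, -25, -23, 22]
  22 > parent -48 at index 2, swap → [-2, -12, 22, -25, -23, -48]
  22 > parent -2 at index 0, swap → [22, -12, -2, -25, -23, -48]
Insert -13:
  append -13 at index 6 → [22, -12, -2, -25, -23, -48, -13] (no swap needed)
Insert 32:
  append 32 at index 7 → [22, -12, -2, -25, -23, -48, -13, 32]
  32 > parent -25 at index 3, swap → [22, -12, -2, 32, -23, -48, -13, -25]
  32 > parent -12 at index 1, swap → [22, 32, -2, -12, -23, -48, -13, -25]
  32 > parent 22 at index 0, swap → [32, 22, -2, -12, -23, -48, -13, -25]

[32, 22, -2, -12, -23, -48, -13, -25]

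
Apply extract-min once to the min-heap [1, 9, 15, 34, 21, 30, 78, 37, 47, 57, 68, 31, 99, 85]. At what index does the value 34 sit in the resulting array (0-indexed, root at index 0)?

remove root 1; move last element 85 to root → [85, 9, 15, 34, 21, 30, 78, 37, 47, 57, 68, 31, 99]
85 vs smaller child 9 at index 1, swap → [9, 85, 15, 34, 21, 30, 78, 37, 47, 57, 68, 31, 99]
85 vs smaller child 21 at index 4, swap → [9, 21, 15, 34, 85, 30, 78, 37, 47, 57, 68, 31, 99]
85 vs smaller child 57 at index 9, swap → [9, 21, 15, 34, 57, 30, 78, 37, 47, 85, 68, 31, 99]
resulting array: [9, 21, 15, 34, 57, 30, 78, 37, 47, 85, 68, 31, 99]

3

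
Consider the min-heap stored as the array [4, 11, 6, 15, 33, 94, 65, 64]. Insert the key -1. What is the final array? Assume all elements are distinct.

append -1 at index 8 → [4, 11, 6, 15, 33, 94, 65, 64, -1]
-1 < parent 15 at index 3, swap → [4, 11, 6, -1, 33, 94, 65, 64, 15]
-1 < parent 11 at index 1, swap → [4, -1, 6, 11, 33, 94, 65, 64, 15]
-1 < parent 4 at index 0, swap → [-1, 4, 6, 11, 33, 94, 65, 64, 15]

[-1, 4, 6, 11, 33, 94, 65, 64, 15]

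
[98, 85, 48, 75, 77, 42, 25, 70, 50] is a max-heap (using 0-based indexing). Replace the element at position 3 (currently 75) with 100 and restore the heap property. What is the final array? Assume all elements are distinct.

set index 3 from 75 to 100 → [98, 85, 48, 100, 77, 42, 25, 70, 50]
100 > parent 85 at index 1, swap → [98, 100, 48, 85, 77, 42, 25, 70, 50]
100 > parent 98 at index 0, swap → [100, 98, 48, 85, 77, 42, 25, 70, 50]

[100, 98, 48, 85, 77, 42, 25, 70, 50]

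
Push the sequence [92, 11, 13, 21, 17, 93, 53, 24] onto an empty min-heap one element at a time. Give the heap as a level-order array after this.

[11, 17, 13, 24, 21, 93, 53, 92]

Insert 92:
  append 92 at index 0 → [92] (no swap needed)
Insert 11:
  append 11 at index 1 → [92, 11]
  11 < parent 92 at index 0, swap → [11, 92]
Insert 13:
  append 13 at index 2 → [11, 92, 13] (no swap needed)
Insert 21:
  append 21 at index 3 → [11, 92, 13, 21]
  21 < parent 92 at index 1, swap → [11, 21, 13, 92]
Insert 17:
  append 17 at index 4 → [11, 21, 13, 92, 17]
  17 < parent 21 at index 1, swap → [11, 17, 13, 92, 21]
Insert 93:
  append 93 at index 5 → [11, 17, 13, 92, 21, 93] (no swap needed)
Insert 53:
  append 53 at index 6 → [11, 17, 13, 92, 21, 93, 53] (no swap needed)
Insert 24:
  append 24 at index 7 → [11, 17, 13, 92, 21, 93, 53, 24]
  24 < parent 92 at index 3, swap → [11, 17, 13, 24, 21, 93, 53, 92]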